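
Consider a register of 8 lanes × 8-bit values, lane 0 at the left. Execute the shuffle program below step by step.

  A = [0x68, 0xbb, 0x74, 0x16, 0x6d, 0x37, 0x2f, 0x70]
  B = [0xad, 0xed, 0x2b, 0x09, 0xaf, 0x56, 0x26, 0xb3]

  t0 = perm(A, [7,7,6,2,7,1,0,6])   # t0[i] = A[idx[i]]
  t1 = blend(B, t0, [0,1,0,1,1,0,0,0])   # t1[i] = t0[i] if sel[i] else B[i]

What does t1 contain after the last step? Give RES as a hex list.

RES = [0xad, 0x70, 0x2b, 0x74, 0x70, 0x56, 0x26, 0xb3]

t0 = [0x70, 0x70, 0x2f, 0x74, 0x70, 0xbb, 0x68, 0x2f]
t1 = [0xad, 0x70, 0x2b, 0x74, 0x70, 0x56, 0x26, 0xb3]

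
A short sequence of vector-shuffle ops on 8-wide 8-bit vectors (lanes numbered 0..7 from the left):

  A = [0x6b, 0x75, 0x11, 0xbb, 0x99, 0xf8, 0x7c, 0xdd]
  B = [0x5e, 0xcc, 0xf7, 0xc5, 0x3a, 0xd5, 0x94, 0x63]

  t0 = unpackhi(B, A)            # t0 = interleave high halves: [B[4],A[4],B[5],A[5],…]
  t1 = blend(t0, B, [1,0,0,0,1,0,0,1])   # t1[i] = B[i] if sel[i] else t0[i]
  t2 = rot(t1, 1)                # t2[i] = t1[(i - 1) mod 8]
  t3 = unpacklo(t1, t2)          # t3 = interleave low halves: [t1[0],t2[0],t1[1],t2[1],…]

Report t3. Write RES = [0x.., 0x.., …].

→ t0 |3a|99|d5|f8|94|7c|63|dd|
→ t1 |5e|99|d5|f8|3a|7c|63|63|
→ t2 |63|5e|99|d5|f8|3a|7c|63|
→ t3 |5e|63|99|5e|d5|99|f8|d5|

RES = [0x5e, 0x63, 0x99, 0x5e, 0xd5, 0x99, 0xf8, 0xd5]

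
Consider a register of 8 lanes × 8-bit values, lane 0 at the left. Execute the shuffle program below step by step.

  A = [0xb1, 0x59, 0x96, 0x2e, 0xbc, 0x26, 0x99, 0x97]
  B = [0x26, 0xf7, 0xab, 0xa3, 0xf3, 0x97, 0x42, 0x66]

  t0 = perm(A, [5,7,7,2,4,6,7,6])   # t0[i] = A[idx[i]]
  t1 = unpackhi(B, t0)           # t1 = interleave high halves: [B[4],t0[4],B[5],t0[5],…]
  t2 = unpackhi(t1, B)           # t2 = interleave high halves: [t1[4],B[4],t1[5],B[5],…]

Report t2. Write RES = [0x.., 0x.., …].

RES = [0x42, 0xf3, 0x97, 0x97, 0x66, 0x42, 0x99, 0x66]

  t0: 26 97 97 96 bc 99 97 99
  t1: f3 bc 97 99 42 97 66 99
  t2: 42 f3 97 97 66 42 99 66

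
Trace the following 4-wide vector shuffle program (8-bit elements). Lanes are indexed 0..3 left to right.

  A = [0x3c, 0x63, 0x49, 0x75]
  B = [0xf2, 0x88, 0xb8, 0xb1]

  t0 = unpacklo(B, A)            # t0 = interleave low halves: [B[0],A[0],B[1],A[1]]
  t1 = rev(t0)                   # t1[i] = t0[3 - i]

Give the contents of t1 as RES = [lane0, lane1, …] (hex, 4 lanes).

→ t0 |f2|3c|88|63|
→ t1 |63|88|3c|f2|

RES = [0x63, 0x88, 0x3c, 0xf2]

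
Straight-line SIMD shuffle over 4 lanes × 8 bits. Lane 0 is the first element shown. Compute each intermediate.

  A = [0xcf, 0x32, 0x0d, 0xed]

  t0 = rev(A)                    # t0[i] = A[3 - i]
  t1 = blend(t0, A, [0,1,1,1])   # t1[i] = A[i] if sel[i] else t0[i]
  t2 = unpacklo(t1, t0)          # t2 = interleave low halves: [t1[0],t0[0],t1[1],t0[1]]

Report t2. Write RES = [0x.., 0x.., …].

t0 = [0xed, 0x0d, 0x32, 0xcf]
t1 = [0xed, 0x32, 0x0d, 0xed]
t2 = [0xed, 0xed, 0x32, 0x0d]

RES = [0xed, 0xed, 0x32, 0x0d]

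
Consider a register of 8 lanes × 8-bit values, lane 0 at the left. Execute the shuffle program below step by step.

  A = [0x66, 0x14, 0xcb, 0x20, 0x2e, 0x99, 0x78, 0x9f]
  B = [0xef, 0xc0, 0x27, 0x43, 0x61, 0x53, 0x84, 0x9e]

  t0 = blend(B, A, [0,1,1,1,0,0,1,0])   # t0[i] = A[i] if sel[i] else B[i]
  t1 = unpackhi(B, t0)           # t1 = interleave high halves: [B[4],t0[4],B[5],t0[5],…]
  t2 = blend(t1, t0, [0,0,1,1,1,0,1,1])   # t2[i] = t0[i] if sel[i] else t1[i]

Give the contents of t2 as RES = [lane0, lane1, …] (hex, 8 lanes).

RES = [ 0x61  0x61  0xcb  0x20  0x61  0x78  0x78  0x9e ]

  t0: ef 14 cb 20 61 53 78 9e
  t1: 61 61 53 53 84 78 9e 9e
  t2: 61 61 cb 20 61 78 78 9e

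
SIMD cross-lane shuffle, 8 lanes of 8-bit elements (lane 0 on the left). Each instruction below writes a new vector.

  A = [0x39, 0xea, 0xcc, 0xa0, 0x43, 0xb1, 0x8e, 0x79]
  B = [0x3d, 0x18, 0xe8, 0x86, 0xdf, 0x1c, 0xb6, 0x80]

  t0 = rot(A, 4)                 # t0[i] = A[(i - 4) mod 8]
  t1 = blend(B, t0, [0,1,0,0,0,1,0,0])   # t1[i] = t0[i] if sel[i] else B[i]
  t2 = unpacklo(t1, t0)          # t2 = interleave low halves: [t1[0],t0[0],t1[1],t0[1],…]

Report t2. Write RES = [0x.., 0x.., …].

t0 = [0x43, 0xb1, 0x8e, 0x79, 0x39, 0xea, 0xcc, 0xa0]
t1 = [0x3d, 0xb1, 0xe8, 0x86, 0xdf, 0xea, 0xb6, 0x80]
t2 = [0x3d, 0x43, 0xb1, 0xb1, 0xe8, 0x8e, 0x86, 0x79]

RES = [ 0x3d  0x43  0xb1  0xb1  0xe8  0x8e  0x86  0x79 ]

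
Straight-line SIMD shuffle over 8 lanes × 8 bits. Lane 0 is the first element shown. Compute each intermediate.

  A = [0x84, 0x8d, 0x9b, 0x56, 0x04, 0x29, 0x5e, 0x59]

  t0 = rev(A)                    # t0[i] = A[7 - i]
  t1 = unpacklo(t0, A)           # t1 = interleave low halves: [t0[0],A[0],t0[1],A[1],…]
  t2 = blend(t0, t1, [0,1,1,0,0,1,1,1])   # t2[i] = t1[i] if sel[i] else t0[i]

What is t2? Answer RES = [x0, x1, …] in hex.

t0 = [0x59, 0x5e, 0x29, 0x04, 0x56, 0x9b, 0x8d, 0x84]
t1 = [0x59, 0x84, 0x5e, 0x8d, 0x29, 0x9b, 0x04, 0x56]
t2 = [0x59, 0x84, 0x5e, 0x04, 0x56, 0x9b, 0x04, 0x56]

RES = [0x59, 0x84, 0x5e, 0x04, 0x56, 0x9b, 0x04, 0x56]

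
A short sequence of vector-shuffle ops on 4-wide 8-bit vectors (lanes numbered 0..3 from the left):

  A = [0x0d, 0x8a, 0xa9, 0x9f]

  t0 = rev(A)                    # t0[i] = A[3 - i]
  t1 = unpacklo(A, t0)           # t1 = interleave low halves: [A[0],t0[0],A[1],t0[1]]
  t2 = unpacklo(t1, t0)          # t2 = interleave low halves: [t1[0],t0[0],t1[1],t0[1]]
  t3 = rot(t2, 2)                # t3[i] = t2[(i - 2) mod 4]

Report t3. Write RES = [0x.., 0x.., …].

RES = [ 0x9f  0xa9  0x0d  0x9f ]

  t0: 9f a9 8a 0d
  t1: 0d 9f 8a a9
  t2: 0d 9f 9f a9
  t3: 9f a9 0d 9f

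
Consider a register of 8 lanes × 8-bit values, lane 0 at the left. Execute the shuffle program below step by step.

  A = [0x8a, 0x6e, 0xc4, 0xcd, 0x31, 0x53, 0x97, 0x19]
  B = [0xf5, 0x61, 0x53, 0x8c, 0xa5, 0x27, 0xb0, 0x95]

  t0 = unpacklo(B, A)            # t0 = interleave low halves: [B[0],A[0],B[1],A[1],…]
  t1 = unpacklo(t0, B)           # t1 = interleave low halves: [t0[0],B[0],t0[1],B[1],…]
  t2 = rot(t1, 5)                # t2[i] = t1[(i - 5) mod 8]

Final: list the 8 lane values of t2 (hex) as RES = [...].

t0 = [0xf5, 0x8a, 0x61, 0x6e, 0x53, 0xc4, 0x8c, 0xcd]
t1 = [0xf5, 0xf5, 0x8a, 0x61, 0x61, 0x53, 0x6e, 0x8c]
t2 = [0x61, 0x61, 0x53, 0x6e, 0x8c, 0xf5, 0xf5, 0x8a]

RES = [ 0x61  0x61  0x53  0x6e  0x8c  0xf5  0xf5  0x8a ]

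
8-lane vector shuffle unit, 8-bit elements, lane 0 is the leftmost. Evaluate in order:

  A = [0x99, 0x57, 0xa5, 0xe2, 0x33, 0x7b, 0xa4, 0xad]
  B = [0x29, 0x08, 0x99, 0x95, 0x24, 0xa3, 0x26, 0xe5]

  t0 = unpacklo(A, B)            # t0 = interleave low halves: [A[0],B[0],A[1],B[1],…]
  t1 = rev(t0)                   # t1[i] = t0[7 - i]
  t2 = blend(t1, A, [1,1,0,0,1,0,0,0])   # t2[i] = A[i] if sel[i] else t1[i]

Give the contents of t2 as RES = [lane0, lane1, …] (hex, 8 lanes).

RES = [ 0x99  0x57  0x99  0xa5  0x33  0x57  0x29  0x99 ]

→ t0 |99|29|57|08|a5|99|e2|95|
→ t1 |95|e2|99|a5|08|57|29|99|
→ t2 |99|57|99|a5|33|57|29|99|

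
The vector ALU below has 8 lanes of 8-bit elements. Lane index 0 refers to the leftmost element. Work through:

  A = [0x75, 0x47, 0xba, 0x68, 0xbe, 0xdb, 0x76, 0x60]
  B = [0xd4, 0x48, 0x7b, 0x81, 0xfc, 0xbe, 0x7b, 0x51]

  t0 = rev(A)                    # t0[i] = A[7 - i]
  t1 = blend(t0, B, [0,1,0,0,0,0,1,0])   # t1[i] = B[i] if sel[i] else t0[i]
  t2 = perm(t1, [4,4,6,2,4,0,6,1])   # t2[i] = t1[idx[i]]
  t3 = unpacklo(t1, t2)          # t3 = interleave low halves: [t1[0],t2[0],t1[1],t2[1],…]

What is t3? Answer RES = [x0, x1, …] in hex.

RES = [0x60, 0x68, 0x48, 0x68, 0xdb, 0x7b, 0xbe, 0xdb]

→ t0 |60|76|db|be|68|ba|47|75|
→ t1 |60|48|db|be|68|ba|7b|75|
→ t2 |68|68|7b|db|68|60|7b|48|
→ t3 |60|68|48|68|db|7b|be|db|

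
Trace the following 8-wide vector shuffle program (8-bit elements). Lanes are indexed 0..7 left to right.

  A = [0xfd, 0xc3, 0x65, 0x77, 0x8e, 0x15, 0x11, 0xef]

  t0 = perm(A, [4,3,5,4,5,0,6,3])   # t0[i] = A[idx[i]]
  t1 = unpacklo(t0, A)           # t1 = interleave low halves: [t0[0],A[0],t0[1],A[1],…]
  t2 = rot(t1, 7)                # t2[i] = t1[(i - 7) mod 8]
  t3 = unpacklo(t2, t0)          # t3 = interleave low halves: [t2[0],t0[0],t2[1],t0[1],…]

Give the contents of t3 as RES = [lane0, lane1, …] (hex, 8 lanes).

RES = [ 0xfd  0x8e  0x77  0x77  0xc3  0x15  0x15  0x8e ]

→ t0 |8e|77|15|8e|15|fd|11|77|
→ t1 |8e|fd|77|c3|15|65|8e|77|
→ t2 |fd|77|c3|15|65|8e|77|8e|
→ t3 |fd|8e|77|77|c3|15|15|8e|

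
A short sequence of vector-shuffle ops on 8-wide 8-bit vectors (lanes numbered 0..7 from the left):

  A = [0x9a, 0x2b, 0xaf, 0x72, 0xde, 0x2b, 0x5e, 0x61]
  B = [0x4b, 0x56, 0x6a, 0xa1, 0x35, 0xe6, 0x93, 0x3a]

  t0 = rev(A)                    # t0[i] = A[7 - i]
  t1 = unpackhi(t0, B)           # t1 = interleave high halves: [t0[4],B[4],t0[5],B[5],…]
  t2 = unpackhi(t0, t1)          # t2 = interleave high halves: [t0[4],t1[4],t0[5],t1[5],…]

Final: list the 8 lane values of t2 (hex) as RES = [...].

t0 = [0x61, 0x5e, 0x2b, 0xde, 0x72, 0xaf, 0x2b, 0x9a]
t1 = [0x72, 0x35, 0xaf, 0xe6, 0x2b, 0x93, 0x9a, 0x3a]
t2 = [0x72, 0x2b, 0xaf, 0x93, 0x2b, 0x9a, 0x9a, 0x3a]

RES = [0x72, 0x2b, 0xaf, 0x93, 0x2b, 0x9a, 0x9a, 0x3a]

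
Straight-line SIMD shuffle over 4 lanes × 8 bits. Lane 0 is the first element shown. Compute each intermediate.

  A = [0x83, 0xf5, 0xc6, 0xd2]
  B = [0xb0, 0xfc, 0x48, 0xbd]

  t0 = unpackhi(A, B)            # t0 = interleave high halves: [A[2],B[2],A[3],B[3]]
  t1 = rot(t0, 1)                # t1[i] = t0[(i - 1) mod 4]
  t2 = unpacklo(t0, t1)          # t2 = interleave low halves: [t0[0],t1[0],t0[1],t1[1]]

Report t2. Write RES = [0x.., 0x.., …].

RES = [0xc6, 0xbd, 0x48, 0xc6]

t0 = [0xc6, 0x48, 0xd2, 0xbd]
t1 = [0xbd, 0xc6, 0x48, 0xd2]
t2 = [0xc6, 0xbd, 0x48, 0xc6]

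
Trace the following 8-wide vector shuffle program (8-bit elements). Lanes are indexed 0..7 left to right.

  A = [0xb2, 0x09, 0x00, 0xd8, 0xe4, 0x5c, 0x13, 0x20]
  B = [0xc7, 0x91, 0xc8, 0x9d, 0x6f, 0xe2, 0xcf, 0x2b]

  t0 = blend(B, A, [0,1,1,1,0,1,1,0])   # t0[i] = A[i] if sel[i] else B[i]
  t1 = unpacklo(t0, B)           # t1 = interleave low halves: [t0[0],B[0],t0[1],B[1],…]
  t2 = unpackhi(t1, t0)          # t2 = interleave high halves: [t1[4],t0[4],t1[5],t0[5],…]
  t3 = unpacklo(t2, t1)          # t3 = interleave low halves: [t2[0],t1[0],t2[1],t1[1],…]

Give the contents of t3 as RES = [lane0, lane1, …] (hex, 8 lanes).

RES = [ 0x00  0xc7  0x6f  0xc7  0xc8  0x09  0x5c  0x91 ]

t0 = [0xc7, 0x09, 0x00, 0xd8, 0x6f, 0x5c, 0x13, 0x2b]
t1 = [0xc7, 0xc7, 0x09, 0x91, 0x00, 0xc8, 0xd8, 0x9d]
t2 = [0x00, 0x6f, 0xc8, 0x5c, 0xd8, 0x13, 0x9d, 0x2b]
t3 = [0x00, 0xc7, 0x6f, 0xc7, 0xc8, 0x09, 0x5c, 0x91]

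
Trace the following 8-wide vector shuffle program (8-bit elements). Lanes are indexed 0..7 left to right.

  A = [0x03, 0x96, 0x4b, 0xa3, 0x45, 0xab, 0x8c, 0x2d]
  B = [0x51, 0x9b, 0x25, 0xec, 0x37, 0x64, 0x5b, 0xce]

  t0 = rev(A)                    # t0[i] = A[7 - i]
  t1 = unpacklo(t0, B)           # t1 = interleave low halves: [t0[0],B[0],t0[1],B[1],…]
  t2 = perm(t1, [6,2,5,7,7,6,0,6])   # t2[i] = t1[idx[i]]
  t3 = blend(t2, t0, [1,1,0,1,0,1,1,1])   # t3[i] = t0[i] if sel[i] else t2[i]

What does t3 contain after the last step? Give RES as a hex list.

  t0: 2d 8c ab 45 a3 4b 96 03
  t1: 2d 51 8c 9b ab 25 45 ec
  t2: 45 8c 25 ec ec 45 2d 45
  t3: 2d 8c 25 45 ec 4b 96 03

RES = [ 0x2d  0x8c  0x25  0x45  0xec  0x4b  0x96  0x03 ]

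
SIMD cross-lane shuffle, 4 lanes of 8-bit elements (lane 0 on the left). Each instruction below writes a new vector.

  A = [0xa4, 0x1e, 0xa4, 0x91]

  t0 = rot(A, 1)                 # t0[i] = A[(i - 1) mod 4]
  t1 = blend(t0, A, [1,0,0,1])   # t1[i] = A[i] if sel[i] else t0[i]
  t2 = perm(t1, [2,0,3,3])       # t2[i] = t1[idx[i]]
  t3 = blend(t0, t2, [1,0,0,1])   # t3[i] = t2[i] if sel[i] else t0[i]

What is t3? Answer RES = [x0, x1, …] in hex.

  t0: 91 a4 1e a4
  t1: a4 a4 1e 91
  t2: 1e a4 91 91
  t3: 1e a4 1e 91

RES = [ 0x1e  0xa4  0x1e  0x91 ]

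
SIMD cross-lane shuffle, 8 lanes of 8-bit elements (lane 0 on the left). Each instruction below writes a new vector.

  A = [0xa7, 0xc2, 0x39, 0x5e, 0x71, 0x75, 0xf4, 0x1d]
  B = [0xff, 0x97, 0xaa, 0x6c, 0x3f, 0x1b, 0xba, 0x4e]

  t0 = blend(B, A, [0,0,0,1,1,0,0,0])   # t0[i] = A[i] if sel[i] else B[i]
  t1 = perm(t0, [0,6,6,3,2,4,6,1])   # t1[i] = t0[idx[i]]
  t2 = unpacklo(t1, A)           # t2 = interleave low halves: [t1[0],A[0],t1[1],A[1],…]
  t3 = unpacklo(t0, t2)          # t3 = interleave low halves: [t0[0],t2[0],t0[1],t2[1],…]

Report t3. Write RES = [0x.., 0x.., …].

  t0: ff 97 aa 5e 71 1b ba 4e
  t1: ff ba ba 5e aa 71 ba 97
  t2: ff a7 ba c2 ba 39 5e 5e
  t3: ff ff 97 a7 aa ba 5e c2

RES = [ 0xff  0xff  0x97  0xa7  0xaa  0xba  0x5e  0xc2 ]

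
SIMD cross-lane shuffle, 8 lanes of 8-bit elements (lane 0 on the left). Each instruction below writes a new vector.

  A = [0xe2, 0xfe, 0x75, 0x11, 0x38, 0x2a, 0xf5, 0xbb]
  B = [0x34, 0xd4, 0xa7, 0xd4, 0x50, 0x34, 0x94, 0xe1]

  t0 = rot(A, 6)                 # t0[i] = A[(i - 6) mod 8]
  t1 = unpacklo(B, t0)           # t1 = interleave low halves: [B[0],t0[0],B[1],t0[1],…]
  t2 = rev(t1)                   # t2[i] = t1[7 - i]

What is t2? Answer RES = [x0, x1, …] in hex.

RES = [0x2a, 0xd4, 0x38, 0xa7, 0x11, 0xd4, 0x75, 0x34]

t0 = [0x75, 0x11, 0x38, 0x2a, 0xf5, 0xbb, 0xe2, 0xfe]
t1 = [0x34, 0x75, 0xd4, 0x11, 0xa7, 0x38, 0xd4, 0x2a]
t2 = [0x2a, 0xd4, 0x38, 0xa7, 0x11, 0xd4, 0x75, 0x34]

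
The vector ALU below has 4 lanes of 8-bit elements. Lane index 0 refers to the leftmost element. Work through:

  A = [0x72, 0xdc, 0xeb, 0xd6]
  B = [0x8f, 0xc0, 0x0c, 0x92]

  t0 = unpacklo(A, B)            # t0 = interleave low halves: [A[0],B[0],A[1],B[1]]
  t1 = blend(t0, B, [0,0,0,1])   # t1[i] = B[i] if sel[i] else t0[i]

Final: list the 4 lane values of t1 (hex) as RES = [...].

RES = [0x72, 0x8f, 0xdc, 0x92]

→ t0 |72|8f|dc|c0|
→ t1 |72|8f|dc|92|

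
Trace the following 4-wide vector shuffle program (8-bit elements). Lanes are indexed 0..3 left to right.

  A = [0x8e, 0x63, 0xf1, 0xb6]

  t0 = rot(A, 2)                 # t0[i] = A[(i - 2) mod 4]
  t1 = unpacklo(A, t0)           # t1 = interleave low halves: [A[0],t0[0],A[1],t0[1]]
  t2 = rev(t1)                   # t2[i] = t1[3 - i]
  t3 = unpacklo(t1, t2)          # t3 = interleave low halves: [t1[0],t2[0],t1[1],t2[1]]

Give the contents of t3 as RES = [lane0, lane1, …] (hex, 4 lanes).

t0 = [0xf1, 0xb6, 0x8e, 0x63]
t1 = [0x8e, 0xf1, 0x63, 0xb6]
t2 = [0xb6, 0x63, 0xf1, 0x8e]
t3 = [0x8e, 0xb6, 0xf1, 0x63]

RES = [ 0x8e  0xb6  0xf1  0x63 ]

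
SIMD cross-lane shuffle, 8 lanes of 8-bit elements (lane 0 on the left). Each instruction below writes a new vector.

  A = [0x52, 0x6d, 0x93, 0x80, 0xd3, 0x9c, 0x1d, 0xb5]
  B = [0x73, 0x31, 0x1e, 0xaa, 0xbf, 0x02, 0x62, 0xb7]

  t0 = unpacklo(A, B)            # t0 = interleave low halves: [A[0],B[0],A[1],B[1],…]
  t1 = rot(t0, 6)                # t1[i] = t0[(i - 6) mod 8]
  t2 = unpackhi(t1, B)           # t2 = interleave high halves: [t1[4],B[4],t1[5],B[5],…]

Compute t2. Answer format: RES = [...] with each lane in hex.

→ t0 |52|73|6d|31|93|1e|80|aa|
→ t1 |6d|31|93|1e|80|aa|52|73|
→ t2 |80|bf|aa|02|52|62|73|b7|

RES = [0x80, 0xbf, 0xaa, 0x02, 0x52, 0x62, 0x73, 0xb7]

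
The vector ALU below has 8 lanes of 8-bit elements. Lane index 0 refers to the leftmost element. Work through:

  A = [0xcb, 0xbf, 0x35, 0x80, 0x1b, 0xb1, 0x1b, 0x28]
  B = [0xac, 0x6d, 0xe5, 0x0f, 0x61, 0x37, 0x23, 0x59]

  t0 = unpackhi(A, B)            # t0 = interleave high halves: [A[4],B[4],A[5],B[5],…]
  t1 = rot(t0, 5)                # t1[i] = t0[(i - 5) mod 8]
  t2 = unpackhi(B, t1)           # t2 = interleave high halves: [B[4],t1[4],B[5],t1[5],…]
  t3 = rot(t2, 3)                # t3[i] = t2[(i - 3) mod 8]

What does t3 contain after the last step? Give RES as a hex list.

t0 = [0x1b, 0x61, 0xb1, 0x37, 0x1b, 0x23, 0x28, 0x59]
t1 = [0x37, 0x1b, 0x23, 0x28, 0x59, 0x1b, 0x61, 0xb1]
t2 = [0x61, 0x59, 0x37, 0x1b, 0x23, 0x61, 0x59, 0xb1]
t3 = [0x61, 0x59, 0xb1, 0x61, 0x59, 0x37, 0x1b, 0x23]

RES = [0x61, 0x59, 0xb1, 0x61, 0x59, 0x37, 0x1b, 0x23]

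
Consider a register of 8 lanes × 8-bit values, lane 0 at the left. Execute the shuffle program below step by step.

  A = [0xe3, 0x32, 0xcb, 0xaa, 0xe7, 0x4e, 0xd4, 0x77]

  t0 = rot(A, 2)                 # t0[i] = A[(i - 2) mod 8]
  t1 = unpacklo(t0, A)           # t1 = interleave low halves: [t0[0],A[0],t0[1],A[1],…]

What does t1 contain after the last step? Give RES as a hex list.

RES = [ 0xd4  0xe3  0x77  0x32  0xe3  0xcb  0x32  0xaa ]

t0 = [0xd4, 0x77, 0xe3, 0x32, 0xcb, 0xaa, 0xe7, 0x4e]
t1 = [0xd4, 0xe3, 0x77, 0x32, 0xe3, 0xcb, 0x32, 0xaa]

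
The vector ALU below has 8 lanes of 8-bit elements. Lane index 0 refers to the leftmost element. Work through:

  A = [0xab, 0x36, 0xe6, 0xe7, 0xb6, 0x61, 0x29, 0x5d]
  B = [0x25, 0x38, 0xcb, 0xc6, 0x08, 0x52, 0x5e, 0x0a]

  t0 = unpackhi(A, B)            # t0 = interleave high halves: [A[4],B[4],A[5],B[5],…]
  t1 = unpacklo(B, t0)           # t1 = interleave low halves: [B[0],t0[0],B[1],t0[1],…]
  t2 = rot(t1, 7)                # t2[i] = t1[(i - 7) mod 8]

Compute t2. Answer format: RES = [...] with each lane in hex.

→ t0 |b6|08|61|52|29|5e|5d|0a|
→ t1 |25|b6|38|08|cb|61|c6|52|
→ t2 |b6|38|08|cb|61|c6|52|25|

RES = [ 0xb6  0x38  0x08  0xcb  0x61  0xc6  0x52  0x25 ]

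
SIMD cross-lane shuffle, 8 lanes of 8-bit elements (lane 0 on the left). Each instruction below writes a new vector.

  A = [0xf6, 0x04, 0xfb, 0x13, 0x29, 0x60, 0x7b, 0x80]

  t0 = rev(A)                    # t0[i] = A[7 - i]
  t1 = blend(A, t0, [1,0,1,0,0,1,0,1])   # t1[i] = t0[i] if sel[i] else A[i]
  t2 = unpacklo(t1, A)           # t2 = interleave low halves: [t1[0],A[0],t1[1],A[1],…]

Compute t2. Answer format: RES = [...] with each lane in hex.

  t0: 80 7b 60 29 13 fb 04 f6
  t1: 80 04 60 13 29 fb 7b f6
  t2: 80 f6 04 04 60 fb 13 13

RES = [0x80, 0xf6, 0x04, 0x04, 0x60, 0xfb, 0x13, 0x13]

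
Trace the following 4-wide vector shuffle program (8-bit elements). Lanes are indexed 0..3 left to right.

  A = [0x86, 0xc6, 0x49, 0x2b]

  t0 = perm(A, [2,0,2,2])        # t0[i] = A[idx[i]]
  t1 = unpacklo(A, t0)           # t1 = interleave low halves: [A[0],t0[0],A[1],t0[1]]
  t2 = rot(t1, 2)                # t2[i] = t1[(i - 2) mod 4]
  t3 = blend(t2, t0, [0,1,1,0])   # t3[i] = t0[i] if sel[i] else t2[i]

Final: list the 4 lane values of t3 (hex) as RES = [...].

RES = [0xc6, 0x86, 0x49, 0x49]

  t0: 49 86 49 49
  t1: 86 49 c6 86
  t2: c6 86 86 49
  t3: c6 86 49 49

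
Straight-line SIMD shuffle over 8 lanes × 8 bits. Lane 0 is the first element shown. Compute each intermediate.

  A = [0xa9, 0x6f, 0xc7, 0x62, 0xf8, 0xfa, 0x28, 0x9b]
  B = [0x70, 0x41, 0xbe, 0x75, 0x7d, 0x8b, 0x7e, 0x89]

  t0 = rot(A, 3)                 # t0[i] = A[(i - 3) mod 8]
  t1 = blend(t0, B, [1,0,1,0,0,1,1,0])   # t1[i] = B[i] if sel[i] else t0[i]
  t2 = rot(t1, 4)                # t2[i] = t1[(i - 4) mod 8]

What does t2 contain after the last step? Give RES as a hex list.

→ t0 |fa|28|9b|a9|6f|c7|62|f8|
→ t1 |70|28|be|a9|6f|8b|7e|f8|
→ t2 |6f|8b|7e|f8|70|28|be|a9|

RES = [ 0x6f  0x8b  0x7e  0xf8  0x70  0x28  0xbe  0xa9 ]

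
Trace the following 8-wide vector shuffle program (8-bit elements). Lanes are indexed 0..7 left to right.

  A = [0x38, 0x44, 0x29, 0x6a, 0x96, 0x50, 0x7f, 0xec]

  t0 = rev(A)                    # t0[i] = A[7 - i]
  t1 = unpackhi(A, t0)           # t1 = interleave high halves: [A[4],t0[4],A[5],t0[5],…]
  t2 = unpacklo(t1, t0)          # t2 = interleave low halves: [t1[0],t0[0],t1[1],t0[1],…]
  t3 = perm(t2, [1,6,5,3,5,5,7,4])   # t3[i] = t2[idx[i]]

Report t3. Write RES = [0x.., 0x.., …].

  t0: ec 7f 50 96 6a 29 44 38
  t1: 96 6a 50 29 7f 44 ec 38
  t2: 96 ec 6a 7f 50 50 29 96
  t3: ec 29 50 7f 50 50 96 50

RES = [ 0xec  0x29  0x50  0x7f  0x50  0x50  0x96  0x50 ]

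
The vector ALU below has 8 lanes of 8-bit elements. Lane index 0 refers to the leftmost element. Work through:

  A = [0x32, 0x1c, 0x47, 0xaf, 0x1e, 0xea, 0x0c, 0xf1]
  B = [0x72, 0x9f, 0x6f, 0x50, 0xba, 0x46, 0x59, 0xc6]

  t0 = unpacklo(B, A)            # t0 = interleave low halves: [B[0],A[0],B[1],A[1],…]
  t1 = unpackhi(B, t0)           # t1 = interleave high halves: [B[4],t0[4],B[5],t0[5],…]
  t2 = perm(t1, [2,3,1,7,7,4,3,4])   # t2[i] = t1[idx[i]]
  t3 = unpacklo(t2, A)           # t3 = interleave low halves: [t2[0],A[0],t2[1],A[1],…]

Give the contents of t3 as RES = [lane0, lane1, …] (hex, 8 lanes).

RES = [ 0x46  0x32  0x47  0x1c  0x6f  0x47  0xaf  0xaf ]

t0 = [0x72, 0x32, 0x9f, 0x1c, 0x6f, 0x47, 0x50, 0xaf]
t1 = [0xba, 0x6f, 0x46, 0x47, 0x59, 0x50, 0xc6, 0xaf]
t2 = [0x46, 0x47, 0x6f, 0xaf, 0xaf, 0x59, 0x47, 0x59]
t3 = [0x46, 0x32, 0x47, 0x1c, 0x6f, 0x47, 0xaf, 0xaf]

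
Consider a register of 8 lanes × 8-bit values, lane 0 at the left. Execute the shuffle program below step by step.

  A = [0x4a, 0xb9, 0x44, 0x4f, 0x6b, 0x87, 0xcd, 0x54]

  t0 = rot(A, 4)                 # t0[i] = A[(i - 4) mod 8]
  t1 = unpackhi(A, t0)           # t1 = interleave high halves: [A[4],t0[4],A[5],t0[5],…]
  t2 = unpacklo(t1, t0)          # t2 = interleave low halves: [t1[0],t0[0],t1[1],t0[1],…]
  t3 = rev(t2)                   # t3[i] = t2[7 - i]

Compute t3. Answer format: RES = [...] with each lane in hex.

  t0: 6b 87 cd 54 4a b9 44 4f
  t1: 6b 4a 87 b9 cd 44 54 4f
  t2: 6b 6b 4a 87 87 cd b9 54
  t3: 54 b9 cd 87 87 4a 6b 6b

RES = [ 0x54  0xb9  0xcd  0x87  0x87  0x4a  0x6b  0x6b ]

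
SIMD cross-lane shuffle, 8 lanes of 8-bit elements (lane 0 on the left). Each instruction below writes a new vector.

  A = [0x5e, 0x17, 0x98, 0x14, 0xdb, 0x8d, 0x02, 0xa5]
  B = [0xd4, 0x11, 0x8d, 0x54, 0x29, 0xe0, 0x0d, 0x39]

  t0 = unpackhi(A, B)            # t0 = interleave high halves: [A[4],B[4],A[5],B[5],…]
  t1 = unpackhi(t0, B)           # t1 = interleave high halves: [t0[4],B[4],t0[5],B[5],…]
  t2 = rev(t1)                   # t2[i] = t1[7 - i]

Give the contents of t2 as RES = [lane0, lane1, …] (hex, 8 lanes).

RES = [0x39, 0x39, 0x0d, 0xa5, 0xe0, 0x0d, 0x29, 0x02]

  t0: db 29 8d e0 02 0d a5 39
  t1: 02 29 0d e0 a5 0d 39 39
  t2: 39 39 0d a5 e0 0d 29 02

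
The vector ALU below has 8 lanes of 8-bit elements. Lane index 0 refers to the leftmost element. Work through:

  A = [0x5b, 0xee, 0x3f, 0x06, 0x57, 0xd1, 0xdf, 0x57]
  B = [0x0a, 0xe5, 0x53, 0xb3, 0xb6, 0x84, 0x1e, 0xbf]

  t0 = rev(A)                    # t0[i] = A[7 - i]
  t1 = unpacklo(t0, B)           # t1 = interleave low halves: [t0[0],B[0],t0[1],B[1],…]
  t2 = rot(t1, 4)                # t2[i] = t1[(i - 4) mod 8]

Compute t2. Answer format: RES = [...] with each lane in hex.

t0 = [0x57, 0xdf, 0xd1, 0x57, 0x06, 0x3f, 0xee, 0x5b]
t1 = [0x57, 0x0a, 0xdf, 0xe5, 0xd1, 0x53, 0x57, 0xb3]
t2 = [0xd1, 0x53, 0x57, 0xb3, 0x57, 0x0a, 0xdf, 0xe5]

RES = [0xd1, 0x53, 0x57, 0xb3, 0x57, 0x0a, 0xdf, 0xe5]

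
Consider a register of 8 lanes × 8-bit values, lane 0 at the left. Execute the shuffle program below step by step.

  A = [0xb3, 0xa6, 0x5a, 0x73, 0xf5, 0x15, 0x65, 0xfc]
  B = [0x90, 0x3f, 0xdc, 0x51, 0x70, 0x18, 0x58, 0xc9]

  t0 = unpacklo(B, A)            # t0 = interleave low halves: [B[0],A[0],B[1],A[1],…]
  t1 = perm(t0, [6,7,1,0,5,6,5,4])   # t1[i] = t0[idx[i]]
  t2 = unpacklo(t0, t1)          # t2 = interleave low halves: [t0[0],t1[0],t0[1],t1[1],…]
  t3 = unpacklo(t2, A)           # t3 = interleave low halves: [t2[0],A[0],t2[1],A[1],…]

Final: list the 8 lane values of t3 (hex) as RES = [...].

  t0: 90 b3 3f a6 dc 5a 51 73
  t1: 51 73 b3 90 5a 51 5a dc
  t2: 90 51 b3 73 3f b3 a6 90
  t3: 90 b3 51 a6 b3 5a 73 73

RES = [ 0x90  0xb3  0x51  0xa6  0xb3  0x5a  0x73  0x73 ]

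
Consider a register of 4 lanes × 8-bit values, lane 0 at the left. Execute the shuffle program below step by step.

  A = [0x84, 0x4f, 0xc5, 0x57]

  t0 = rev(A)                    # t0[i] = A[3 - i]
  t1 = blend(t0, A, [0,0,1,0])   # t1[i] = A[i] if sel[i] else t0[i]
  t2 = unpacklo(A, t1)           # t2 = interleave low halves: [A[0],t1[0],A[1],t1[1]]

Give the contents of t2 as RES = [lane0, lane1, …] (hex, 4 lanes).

RES = [0x84, 0x57, 0x4f, 0xc5]

  t0: 57 c5 4f 84
  t1: 57 c5 c5 84
  t2: 84 57 4f c5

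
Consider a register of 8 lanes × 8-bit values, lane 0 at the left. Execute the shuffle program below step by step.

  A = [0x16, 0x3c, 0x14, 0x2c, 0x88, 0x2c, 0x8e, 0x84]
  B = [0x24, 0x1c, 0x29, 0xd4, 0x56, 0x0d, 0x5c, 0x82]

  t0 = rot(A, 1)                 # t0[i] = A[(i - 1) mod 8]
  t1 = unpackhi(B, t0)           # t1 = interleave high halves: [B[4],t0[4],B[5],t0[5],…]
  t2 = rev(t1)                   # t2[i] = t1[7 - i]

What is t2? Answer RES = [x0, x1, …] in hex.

→ t0 |84|16|3c|14|2c|88|2c|8e|
→ t1 |56|2c|0d|88|5c|2c|82|8e|
→ t2 |8e|82|2c|5c|88|0d|2c|56|

RES = [ 0x8e  0x82  0x2c  0x5c  0x88  0x0d  0x2c  0x56 ]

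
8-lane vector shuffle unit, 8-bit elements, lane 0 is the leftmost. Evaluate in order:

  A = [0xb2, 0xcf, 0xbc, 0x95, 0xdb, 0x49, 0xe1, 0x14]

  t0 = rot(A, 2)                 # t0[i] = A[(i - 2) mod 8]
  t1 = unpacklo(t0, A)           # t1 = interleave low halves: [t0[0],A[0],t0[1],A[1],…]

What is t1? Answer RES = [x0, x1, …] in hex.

t0 = [0xe1, 0x14, 0xb2, 0xcf, 0xbc, 0x95, 0xdb, 0x49]
t1 = [0xe1, 0xb2, 0x14, 0xcf, 0xb2, 0xbc, 0xcf, 0x95]

RES = [ 0xe1  0xb2  0x14  0xcf  0xb2  0xbc  0xcf  0x95 ]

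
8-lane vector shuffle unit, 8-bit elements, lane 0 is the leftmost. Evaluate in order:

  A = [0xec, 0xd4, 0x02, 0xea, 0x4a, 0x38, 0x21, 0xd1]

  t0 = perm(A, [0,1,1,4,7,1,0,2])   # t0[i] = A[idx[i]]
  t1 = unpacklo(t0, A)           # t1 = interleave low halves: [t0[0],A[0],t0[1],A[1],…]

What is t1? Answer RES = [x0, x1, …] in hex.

RES = [0xec, 0xec, 0xd4, 0xd4, 0xd4, 0x02, 0x4a, 0xea]

t0 = [0xec, 0xd4, 0xd4, 0x4a, 0xd1, 0xd4, 0xec, 0x02]
t1 = [0xec, 0xec, 0xd4, 0xd4, 0xd4, 0x02, 0x4a, 0xea]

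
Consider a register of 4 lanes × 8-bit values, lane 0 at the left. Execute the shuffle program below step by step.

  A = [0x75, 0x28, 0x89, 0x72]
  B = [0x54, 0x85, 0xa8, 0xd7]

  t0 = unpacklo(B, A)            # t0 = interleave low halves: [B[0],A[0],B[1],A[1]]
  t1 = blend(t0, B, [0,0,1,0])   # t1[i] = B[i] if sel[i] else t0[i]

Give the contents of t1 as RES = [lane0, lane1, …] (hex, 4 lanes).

t0 = [0x54, 0x75, 0x85, 0x28]
t1 = [0x54, 0x75, 0xa8, 0x28]

RES = [ 0x54  0x75  0xa8  0x28 ]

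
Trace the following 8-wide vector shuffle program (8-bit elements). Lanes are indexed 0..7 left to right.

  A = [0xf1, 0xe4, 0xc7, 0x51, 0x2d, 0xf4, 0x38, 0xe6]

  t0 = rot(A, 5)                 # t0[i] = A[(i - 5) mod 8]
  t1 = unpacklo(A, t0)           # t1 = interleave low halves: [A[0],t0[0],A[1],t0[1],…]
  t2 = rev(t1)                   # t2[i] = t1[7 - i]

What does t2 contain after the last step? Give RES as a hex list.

RES = [0x38, 0x51, 0xf4, 0xc7, 0x2d, 0xe4, 0x51, 0xf1]

t0 = [0x51, 0x2d, 0xf4, 0x38, 0xe6, 0xf1, 0xe4, 0xc7]
t1 = [0xf1, 0x51, 0xe4, 0x2d, 0xc7, 0xf4, 0x51, 0x38]
t2 = [0x38, 0x51, 0xf4, 0xc7, 0x2d, 0xe4, 0x51, 0xf1]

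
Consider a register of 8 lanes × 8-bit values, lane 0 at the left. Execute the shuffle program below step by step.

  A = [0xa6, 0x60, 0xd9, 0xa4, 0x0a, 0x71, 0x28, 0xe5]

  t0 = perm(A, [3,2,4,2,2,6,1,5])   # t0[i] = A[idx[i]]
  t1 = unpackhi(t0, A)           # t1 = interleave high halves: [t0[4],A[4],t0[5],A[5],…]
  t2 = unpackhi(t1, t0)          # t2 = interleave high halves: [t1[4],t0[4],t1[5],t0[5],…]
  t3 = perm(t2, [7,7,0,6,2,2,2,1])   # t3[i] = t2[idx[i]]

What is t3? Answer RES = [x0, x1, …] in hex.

  t0: a4 d9 0a d9 d9 28 60 71
  t1: d9 0a 28 71 60 28 71 e5
  t2: 60 d9 28 28 71 60 e5 71
  t3: 71 71 60 e5 28 28 28 d9

RES = [ 0x71  0x71  0x60  0xe5  0x28  0x28  0x28  0xd9 ]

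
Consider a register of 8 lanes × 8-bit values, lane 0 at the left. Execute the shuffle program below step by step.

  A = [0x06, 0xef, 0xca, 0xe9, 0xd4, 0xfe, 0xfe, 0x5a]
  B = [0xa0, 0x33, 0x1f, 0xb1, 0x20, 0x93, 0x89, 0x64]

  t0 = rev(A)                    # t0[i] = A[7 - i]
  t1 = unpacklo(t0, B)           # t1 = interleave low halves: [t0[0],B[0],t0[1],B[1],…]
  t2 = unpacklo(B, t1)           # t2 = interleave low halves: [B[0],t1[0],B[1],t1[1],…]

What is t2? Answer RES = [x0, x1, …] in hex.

→ t0 |5a|fe|fe|d4|e9|ca|ef|06|
→ t1 |5a|a0|fe|33|fe|1f|d4|b1|
→ t2 |a0|5a|33|a0|1f|fe|b1|33|

RES = [ 0xa0  0x5a  0x33  0xa0  0x1f  0xfe  0xb1  0x33 ]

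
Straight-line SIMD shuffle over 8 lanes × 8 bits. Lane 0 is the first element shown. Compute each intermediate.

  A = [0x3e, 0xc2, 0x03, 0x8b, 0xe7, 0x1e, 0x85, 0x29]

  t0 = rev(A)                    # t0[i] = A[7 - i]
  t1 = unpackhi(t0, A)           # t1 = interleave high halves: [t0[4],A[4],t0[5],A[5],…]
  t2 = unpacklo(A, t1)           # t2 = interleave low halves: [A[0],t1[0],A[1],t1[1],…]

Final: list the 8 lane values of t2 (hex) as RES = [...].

t0 = [0x29, 0x85, 0x1e, 0xe7, 0x8b, 0x03, 0xc2, 0x3e]
t1 = [0x8b, 0xe7, 0x03, 0x1e, 0xc2, 0x85, 0x3e, 0x29]
t2 = [0x3e, 0x8b, 0xc2, 0xe7, 0x03, 0x03, 0x8b, 0x1e]

RES = [ 0x3e  0x8b  0xc2  0xe7  0x03  0x03  0x8b  0x1e ]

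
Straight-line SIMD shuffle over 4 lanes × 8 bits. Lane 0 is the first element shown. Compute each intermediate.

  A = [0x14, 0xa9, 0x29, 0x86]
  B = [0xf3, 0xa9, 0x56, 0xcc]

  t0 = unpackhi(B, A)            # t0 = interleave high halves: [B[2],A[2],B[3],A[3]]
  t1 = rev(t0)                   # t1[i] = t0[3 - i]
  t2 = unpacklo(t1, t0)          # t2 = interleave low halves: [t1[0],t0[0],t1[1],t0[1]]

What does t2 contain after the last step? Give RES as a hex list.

RES = [ 0x86  0x56  0xcc  0x29 ]

t0 = [0x56, 0x29, 0xcc, 0x86]
t1 = [0x86, 0xcc, 0x29, 0x56]
t2 = [0x86, 0x56, 0xcc, 0x29]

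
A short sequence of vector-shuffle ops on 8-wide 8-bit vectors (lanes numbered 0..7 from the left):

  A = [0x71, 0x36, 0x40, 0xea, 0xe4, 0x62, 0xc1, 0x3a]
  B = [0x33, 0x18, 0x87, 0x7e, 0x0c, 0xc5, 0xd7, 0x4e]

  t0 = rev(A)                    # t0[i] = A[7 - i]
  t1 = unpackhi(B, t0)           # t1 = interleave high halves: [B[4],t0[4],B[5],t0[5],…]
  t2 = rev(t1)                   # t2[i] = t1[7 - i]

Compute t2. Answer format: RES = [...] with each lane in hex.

RES = [0x71, 0x4e, 0x36, 0xd7, 0x40, 0xc5, 0xea, 0x0c]

  t0: 3a c1 62 e4 ea 40 36 71
  t1: 0c ea c5 40 d7 36 4e 71
  t2: 71 4e 36 d7 40 c5 ea 0c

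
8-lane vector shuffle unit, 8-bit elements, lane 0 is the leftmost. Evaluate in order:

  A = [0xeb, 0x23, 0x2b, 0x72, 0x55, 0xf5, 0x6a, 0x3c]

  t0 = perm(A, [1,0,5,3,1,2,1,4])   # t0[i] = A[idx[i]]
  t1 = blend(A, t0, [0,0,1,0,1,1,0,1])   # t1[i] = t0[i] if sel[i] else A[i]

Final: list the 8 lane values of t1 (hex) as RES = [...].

t0 = [0x23, 0xeb, 0xf5, 0x72, 0x23, 0x2b, 0x23, 0x55]
t1 = [0xeb, 0x23, 0xf5, 0x72, 0x23, 0x2b, 0x6a, 0x55]

RES = [0xeb, 0x23, 0xf5, 0x72, 0x23, 0x2b, 0x6a, 0x55]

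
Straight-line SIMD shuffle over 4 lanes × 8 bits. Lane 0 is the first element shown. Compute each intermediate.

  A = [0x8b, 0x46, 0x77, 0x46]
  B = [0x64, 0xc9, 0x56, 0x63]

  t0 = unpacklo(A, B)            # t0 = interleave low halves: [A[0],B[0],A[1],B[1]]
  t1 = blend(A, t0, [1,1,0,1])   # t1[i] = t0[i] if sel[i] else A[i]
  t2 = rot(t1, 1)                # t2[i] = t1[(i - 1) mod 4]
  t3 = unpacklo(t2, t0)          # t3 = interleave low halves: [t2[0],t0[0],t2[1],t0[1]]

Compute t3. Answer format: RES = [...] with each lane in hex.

t0 = [0x8b, 0x64, 0x46, 0xc9]
t1 = [0x8b, 0x64, 0x77, 0xc9]
t2 = [0xc9, 0x8b, 0x64, 0x77]
t3 = [0xc9, 0x8b, 0x8b, 0x64]

RES = [0xc9, 0x8b, 0x8b, 0x64]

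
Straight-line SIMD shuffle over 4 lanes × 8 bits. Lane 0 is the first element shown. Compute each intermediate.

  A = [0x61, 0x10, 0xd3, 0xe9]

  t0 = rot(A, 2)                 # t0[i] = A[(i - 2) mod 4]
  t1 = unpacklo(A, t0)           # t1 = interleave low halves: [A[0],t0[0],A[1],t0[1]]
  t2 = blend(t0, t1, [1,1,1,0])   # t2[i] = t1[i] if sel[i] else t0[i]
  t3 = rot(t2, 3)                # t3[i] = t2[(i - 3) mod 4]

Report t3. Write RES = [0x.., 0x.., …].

RES = [ 0xd3  0x10  0x10  0x61 ]

t0 = [0xd3, 0xe9, 0x61, 0x10]
t1 = [0x61, 0xd3, 0x10, 0xe9]
t2 = [0x61, 0xd3, 0x10, 0x10]
t3 = [0xd3, 0x10, 0x10, 0x61]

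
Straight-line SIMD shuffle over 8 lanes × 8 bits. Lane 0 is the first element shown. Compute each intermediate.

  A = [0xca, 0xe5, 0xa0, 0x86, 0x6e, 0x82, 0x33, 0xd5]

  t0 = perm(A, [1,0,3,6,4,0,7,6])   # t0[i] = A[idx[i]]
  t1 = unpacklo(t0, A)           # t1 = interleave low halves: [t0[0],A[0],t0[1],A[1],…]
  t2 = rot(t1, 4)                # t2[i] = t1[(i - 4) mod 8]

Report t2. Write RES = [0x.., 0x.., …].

  t0: e5 ca 86 33 6e ca d5 33
  t1: e5 ca ca e5 86 a0 33 86
  t2: 86 a0 33 86 e5 ca ca e5

RES = [ 0x86  0xa0  0x33  0x86  0xe5  0xca  0xca  0xe5 ]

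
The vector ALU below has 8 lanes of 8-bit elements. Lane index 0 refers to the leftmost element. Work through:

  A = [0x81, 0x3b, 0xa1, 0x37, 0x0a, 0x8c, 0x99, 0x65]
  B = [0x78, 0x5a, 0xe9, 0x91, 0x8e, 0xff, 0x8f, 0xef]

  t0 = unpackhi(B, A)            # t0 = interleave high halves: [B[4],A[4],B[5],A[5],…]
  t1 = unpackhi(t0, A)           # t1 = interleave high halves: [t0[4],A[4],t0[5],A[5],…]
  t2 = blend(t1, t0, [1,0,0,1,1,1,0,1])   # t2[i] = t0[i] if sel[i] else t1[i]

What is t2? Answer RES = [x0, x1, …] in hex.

t0 = [0x8e, 0x0a, 0xff, 0x8c, 0x8f, 0x99, 0xef, 0x65]
t1 = [0x8f, 0x0a, 0x99, 0x8c, 0xef, 0x99, 0x65, 0x65]
t2 = [0x8e, 0x0a, 0x99, 0x8c, 0x8f, 0x99, 0x65, 0x65]

RES = [0x8e, 0x0a, 0x99, 0x8c, 0x8f, 0x99, 0x65, 0x65]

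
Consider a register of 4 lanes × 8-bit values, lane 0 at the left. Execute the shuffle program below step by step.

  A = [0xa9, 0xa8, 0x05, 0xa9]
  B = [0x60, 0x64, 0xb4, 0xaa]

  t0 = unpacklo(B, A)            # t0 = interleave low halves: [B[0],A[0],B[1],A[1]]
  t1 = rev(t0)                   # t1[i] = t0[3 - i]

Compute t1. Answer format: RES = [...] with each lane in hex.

RES = [ 0xa8  0x64  0xa9  0x60 ]

  t0: 60 a9 64 a8
  t1: a8 64 a9 60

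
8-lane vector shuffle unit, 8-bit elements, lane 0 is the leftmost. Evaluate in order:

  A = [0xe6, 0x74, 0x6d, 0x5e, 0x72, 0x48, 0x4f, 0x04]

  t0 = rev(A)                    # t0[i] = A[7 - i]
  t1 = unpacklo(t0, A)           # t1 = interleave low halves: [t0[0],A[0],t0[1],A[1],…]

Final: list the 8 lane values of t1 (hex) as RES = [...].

RES = [ 0x04  0xe6  0x4f  0x74  0x48  0x6d  0x72  0x5e ]

→ t0 |04|4f|48|72|5e|6d|74|e6|
→ t1 |04|e6|4f|74|48|6d|72|5e|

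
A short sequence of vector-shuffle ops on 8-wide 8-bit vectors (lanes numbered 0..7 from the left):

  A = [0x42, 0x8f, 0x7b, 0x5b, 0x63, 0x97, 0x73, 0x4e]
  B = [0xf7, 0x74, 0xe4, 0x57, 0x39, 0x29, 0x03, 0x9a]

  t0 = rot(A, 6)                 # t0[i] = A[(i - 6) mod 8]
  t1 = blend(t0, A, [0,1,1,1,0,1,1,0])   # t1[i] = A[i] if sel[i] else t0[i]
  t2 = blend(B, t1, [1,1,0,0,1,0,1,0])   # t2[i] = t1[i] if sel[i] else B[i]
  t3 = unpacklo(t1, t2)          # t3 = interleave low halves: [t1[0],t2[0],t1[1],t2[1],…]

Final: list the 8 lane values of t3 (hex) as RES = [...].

→ t0 |7b|5b|63|97|73|4e|42|8f|
→ t1 |7b|8f|7b|5b|73|97|73|8f|
→ t2 |7b|8f|e4|57|73|29|73|9a|
→ t3 |7b|7b|8f|8f|7b|e4|5b|57|

RES = [0x7b, 0x7b, 0x8f, 0x8f, 0x7b, 0xe4, 0x5b, 0x57]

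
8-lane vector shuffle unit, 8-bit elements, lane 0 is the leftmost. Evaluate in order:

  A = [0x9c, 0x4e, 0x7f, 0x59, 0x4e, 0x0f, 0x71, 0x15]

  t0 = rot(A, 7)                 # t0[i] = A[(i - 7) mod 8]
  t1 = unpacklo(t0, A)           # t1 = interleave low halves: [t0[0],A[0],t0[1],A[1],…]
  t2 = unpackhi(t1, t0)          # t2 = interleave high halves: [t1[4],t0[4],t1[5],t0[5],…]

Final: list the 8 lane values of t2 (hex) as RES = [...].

t0 = [0x4e, 0x7f, 0x59, 0x4e, 0x0f, 0x71, 0x15, 0x9c]
t1 = [0x4e, 0x9c, 0x7f, 0x4e, 0x59, 0x7f, 0x4e, 0x59]
t2 = [0x59, 0x0f, 0x7f, 0x71, 0x4e, 0x15, 0x59, 0x9c]

RES = [0x59, 0x0f, 0x7f, 0x71, 0x4e, 0x15, 0x59, 0x9c]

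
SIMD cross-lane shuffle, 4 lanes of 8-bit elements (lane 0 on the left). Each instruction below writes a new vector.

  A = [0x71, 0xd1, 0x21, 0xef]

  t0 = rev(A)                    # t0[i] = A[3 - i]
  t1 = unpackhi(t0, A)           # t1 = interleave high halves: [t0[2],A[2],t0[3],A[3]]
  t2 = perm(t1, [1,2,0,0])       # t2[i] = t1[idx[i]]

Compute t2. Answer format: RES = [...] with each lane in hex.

RES = [0x21, 0x71, 0xd1, 0xd1]

  t0: ef 21 d1 71
  t1: d1 21 71 ef
  t2: 21 71 d1 d1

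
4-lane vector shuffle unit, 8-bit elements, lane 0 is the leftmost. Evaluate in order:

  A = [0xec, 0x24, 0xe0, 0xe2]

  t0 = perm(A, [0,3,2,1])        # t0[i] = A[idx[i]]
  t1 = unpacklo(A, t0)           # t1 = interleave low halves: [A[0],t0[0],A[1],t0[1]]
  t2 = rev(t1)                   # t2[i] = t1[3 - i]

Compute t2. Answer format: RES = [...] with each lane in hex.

RES = [0xe2, 0x24, 0xec, 0xec]

  t0: ec e2 e0 24
  t1: ec ec 24 e2
  t2: e2 24 ec ec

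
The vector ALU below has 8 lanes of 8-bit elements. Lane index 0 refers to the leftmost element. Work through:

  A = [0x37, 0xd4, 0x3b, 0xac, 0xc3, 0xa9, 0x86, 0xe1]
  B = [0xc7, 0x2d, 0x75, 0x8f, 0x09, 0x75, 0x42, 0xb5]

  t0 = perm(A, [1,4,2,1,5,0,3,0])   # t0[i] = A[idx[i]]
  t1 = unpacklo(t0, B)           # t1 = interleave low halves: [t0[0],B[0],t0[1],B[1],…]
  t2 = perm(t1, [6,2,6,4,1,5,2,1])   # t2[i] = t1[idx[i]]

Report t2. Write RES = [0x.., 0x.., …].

→ t0 |d4|c3|3b|d4|a9|37|ac|37|
→ t1 |d4|c7|c3|2d|3b|75|d4|8f|
→ t2 |d4|c3|d4|3b|c7|75|c3|c7|

RES = [ 0xd4  0xc3  0xd4  0x3b  0xc7  0x75  0xc3  0xc7 ]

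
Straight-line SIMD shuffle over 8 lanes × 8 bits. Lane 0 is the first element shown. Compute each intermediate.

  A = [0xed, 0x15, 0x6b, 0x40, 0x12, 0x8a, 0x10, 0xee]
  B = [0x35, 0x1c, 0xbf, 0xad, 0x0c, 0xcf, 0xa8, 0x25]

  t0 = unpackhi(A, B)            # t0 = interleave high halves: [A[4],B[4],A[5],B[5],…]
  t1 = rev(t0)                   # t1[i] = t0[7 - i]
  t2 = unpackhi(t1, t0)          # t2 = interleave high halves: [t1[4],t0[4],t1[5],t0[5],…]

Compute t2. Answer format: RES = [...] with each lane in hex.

RES = [ 0xcf  0x10  0x8a  0xa8  0x0c  0xee  0x12  0x25 ]

t0 = [0x12, 0x0c, 0x8a, 0xcf, 0x10, 0xa8, 0xee, 0x25]
t1 = [0x25, 0xee, 0xa8, 0x10, 0xcf, 0x8a, 0x0c, 0x12]
t2 = [0xcf, 0x10, 0x8a, 0xa8, 0x0c, 0xee, 0x12, 0x25]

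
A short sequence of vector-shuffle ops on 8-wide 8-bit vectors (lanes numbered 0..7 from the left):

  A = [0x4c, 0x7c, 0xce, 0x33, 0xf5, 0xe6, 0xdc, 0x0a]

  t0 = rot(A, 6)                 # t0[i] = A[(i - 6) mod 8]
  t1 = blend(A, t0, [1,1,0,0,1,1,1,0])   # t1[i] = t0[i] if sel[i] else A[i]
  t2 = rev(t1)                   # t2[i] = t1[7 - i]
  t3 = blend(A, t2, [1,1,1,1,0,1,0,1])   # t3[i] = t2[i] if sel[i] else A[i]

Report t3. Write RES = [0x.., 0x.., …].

→ t0 |ce|33|f5|e6|dc|0a|4c|7c|
→ t1 |ce|33|ce|33|dc|0a|4c|0a|
→ t2 |0a|4c|0a|dc|33|ce|33|ce|
→ t3 |0a|4c|0a|dc|f5|ce|dc|ce|

RES = [0x0a, 0x4c, 0x0a, 0xdc, 0xf5, 0xce, 0xdc, 0xce]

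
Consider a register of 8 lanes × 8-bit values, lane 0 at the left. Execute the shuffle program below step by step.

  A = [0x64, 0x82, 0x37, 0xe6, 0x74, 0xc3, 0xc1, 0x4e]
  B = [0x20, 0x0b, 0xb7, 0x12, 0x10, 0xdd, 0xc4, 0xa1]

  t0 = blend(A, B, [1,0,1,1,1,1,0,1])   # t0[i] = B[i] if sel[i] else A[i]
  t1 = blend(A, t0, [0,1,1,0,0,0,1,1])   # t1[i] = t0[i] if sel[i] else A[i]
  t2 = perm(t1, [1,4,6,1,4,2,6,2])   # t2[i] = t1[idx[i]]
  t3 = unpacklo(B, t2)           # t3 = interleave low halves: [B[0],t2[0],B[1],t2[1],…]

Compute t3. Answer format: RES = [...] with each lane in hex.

  t0: 20 82 b7 12 10 dd c1 a1
  t1: 64 82 b7 e6 74 c3 c1 a1
  t2: 82 74 c1 82 74 b7 c1 b7
  t3: 20 82 0b 74 b7 c1 12 82

RES = [0x20, 0x82, 0x0b, 0x74, 0xb7, 0xc1, 0x12, 0x82]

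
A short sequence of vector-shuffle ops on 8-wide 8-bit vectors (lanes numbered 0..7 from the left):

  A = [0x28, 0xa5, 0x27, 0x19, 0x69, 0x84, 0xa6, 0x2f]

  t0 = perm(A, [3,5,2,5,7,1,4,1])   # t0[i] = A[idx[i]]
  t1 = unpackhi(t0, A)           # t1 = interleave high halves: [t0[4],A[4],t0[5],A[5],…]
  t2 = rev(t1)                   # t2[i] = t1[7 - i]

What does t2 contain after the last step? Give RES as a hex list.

RES = [0x2f, 0xa5, 0xa6, 0x69, 0x84, 0xa5, 0x69, 0x2f]

  t0: 19 84 27 84 2f a5 69 a5
  t1: 2f 69 a5 84 69 a6 a5 2f
  t2: 2f a5 a6 69 84 a5 69 2f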